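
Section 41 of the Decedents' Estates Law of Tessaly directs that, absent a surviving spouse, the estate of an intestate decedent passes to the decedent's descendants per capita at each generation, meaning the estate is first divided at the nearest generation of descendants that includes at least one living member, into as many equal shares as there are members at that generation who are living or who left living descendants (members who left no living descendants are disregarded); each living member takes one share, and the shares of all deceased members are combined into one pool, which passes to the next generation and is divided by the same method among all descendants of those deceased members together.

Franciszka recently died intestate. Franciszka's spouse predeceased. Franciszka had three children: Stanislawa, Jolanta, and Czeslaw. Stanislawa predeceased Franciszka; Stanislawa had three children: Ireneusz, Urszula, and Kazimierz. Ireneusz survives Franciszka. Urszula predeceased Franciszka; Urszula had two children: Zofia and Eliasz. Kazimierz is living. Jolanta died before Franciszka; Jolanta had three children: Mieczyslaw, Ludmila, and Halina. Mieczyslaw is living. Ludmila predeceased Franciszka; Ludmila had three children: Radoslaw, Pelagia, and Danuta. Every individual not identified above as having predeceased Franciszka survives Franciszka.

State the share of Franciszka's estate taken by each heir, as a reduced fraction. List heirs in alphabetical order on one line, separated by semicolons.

There is no surviving spouse, so the entire estate passes to Franciszka's descendants per capita at each generation.
At generation 1 (Stanislawa, Jolanta, Czeslaw) there are 3 shares of (1)/3 = 1/3 each.
Living: Czeslaw — each takes 1/3.
Deceased: Stanislawa and Jolanta. Their combined 2/3 is pooled and carried to generation 2.
At generation 2 (Ireneusz, Urszula, Kazimierz, Mieczyslaw, Ludmila, Halina) there are 6 shares of (2/3)/6 = 1/9 each.
Living: Ireneusz, Kazimierz, Mieczyslaw, and Halina — each takes 1/9.
Deceased: Urszula and Ludmila. Their combined 2/9 is pooled and carried to generation 3.
At generation 3 (Zofia, Eliasz, Radoslaw, Pelagia, Danuta) there are 5 shares of (2/9)/5 = 2/45 each.
Living: Zofia, Eliasz, Radoslaw, Pelagia, and Danuta — each takes 2/45.

Czeslaw 1/3; Danuta 2/45; Eliasz 2/45; Halina 1/9; Ireneusz 1/9; Kazimierz 1/9; Mieczyslaw 1/9; Pelagia 2/45; Radoslaw 2/45; Zofia 2/45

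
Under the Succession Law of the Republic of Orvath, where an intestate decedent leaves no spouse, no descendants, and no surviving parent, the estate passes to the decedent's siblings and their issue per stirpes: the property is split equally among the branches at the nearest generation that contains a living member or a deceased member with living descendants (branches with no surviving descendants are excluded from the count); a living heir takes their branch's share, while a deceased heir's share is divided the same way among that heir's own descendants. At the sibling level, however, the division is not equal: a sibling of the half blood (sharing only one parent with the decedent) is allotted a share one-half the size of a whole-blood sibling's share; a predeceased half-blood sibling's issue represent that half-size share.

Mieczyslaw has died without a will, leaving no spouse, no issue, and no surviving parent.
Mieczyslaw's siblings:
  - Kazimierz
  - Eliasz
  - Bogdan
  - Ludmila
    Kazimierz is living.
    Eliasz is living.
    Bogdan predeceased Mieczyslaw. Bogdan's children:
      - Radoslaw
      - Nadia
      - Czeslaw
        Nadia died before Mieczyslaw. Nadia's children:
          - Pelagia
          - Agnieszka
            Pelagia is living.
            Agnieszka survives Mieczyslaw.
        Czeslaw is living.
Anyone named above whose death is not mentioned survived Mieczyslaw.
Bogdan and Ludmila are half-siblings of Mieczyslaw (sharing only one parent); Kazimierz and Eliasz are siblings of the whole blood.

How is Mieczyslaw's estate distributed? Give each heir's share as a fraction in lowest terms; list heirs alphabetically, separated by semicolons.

Agnieszka 1/36; Czeslaw 1/18; Eliasz 1/3; Kazimierz 1/3; Ludmila 1/6; Pelagia 1/36; Radoslaw 1/18

No spouse, descendants, or parent survives, so the estate passes to Mieczyslaw's siblings per stirpes.
Half-blood siblings count for one-half the weight of whole-blood siblings at the initial division.
Dividing 1 in proportion to weights (total weight 3): Kazimierz (weight 1) → 1/3; Eliasz (weight 1) → 1/3; Bogdan (weight 1/2) → 1/6; Ludmila (weight 1/2) → 1/6.
Kazimierz is living and takes 1/3.
Eliasz is living and takes 1/3.
Bogdan predeceased; the 1/6 allotted to Bogdan's branch passes to Bogdan's issue by representation.
The 1/6 is divided into 3 equal shares of 1/18 among Radoslaw, Nadia, Czeslaw.
Radoslaw is living and takes 1/18.
Nadia predeceased; the 1/18 allotted to Nadia's branch passes to Nadia's issue by representation.
The 1/18 is divided into 2 equal shares of 1/36 among Pelagia, Agnieszka.
Pelagia is living and takes 1/36.
Agnieszka is living and takes 1/36.
Czeslaw is living and takes 1/18.
Ludmila is living and takes 1/6.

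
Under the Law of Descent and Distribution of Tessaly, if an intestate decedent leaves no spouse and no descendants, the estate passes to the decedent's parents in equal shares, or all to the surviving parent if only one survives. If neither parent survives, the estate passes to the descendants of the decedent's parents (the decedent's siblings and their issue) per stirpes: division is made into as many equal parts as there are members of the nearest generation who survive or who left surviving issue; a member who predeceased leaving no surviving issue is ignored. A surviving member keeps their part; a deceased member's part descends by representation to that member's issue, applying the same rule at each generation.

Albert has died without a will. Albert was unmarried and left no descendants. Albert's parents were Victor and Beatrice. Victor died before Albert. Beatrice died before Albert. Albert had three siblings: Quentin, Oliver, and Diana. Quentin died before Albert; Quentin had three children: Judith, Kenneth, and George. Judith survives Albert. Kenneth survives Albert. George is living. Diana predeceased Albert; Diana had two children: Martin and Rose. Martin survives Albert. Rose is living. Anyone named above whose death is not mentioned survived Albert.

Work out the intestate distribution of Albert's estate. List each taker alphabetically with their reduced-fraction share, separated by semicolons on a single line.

Neither parent survives and there are no descendants, so the estate passes to Albert's siblings and their issue per stirpes.
The estate is divided into 3 equal shares of 1/3 among Quentin, Oliver, Diana.
Quentin predeceased; the 1/3 allotted to Quentin's branch passes to Quentin's issue by representation.
The 1/3 is divided into 3 equal shares of 1/9 among Judith, Kenneth, George.
Judith is living and takes 1/9.
Kenneth is living and takes 1/9.
George is living and takes 1/9.
Oliver is living and takes 1/3.
Diana predeceased; the 1/3 allotted to Diana's branch passes to Diana's issue by representation.
The 1/3 is divided into 2 equal shares of 1/6 among Martin, Rose.
Martin is living and takes 1/6.
Rose is living and takes 1/6.

George 1/9; Judith 1/9; Kenneth 1/9; Martin 1/6; Oliver 1/3; Rose 1/6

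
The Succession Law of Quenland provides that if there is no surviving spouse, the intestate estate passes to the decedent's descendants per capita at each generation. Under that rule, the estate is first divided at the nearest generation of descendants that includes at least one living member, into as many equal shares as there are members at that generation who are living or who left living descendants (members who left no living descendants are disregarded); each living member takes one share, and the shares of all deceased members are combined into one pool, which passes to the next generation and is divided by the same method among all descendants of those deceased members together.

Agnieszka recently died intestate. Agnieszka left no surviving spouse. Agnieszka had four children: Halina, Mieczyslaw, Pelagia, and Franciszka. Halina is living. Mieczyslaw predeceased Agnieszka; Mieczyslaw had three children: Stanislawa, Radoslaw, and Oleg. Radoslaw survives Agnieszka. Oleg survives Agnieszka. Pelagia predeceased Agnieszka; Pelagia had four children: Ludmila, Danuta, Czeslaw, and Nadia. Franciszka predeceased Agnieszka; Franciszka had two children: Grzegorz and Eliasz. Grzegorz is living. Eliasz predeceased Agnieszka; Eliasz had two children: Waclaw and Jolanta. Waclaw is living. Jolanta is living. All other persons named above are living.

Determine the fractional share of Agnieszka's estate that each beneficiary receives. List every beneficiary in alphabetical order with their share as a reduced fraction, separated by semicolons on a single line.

Czeslaw 1/12; Danuta 1/12; Grzegorz 1/12; Halina 1/4; Jolanta 1/24; Ludmila 1/12; Nadia 1/12; Oleg 1/12; Radoslaw 1/12; Stanislawa 1/12; Waclaw 1/24

There is no surviving spouse, so the entire estate passes to Agnieszka's descendants per capita at each generation.
At generation 1 (Halina, Mieczyslaw, Pelagia, Franciszka) there are 4 shares of (1)/4 = 1/4 each.
Living: Halina — each takes 1/4.
Deceased: Mieczyslaw, Pelagia, and Franciszka. Their combined 3/4 is pooled and carried to generation 2.
At generation 2 (Stanislawa, Radoslaw, Oleg, Ludmila, Danuta, Czeslaw, Nadia, Grzegorz, Eliasz) there are 9 shares of (3/4)/9 = 1/12 each.
Living: Stanislawa, Radoslaw, Oleg, Ludmila, Danuta, Czeslaw, Nadia, and Grzegorz — each takes 1/12.
Deceased: Eliasz. That 1/12 share is carried to generation 3.
At generation 3 (Waclaw, Jolanta) there are 2 shares of (1/12)/2 = 1/24 each.
Living: Waclaw and Jolanta — each takes 1/24.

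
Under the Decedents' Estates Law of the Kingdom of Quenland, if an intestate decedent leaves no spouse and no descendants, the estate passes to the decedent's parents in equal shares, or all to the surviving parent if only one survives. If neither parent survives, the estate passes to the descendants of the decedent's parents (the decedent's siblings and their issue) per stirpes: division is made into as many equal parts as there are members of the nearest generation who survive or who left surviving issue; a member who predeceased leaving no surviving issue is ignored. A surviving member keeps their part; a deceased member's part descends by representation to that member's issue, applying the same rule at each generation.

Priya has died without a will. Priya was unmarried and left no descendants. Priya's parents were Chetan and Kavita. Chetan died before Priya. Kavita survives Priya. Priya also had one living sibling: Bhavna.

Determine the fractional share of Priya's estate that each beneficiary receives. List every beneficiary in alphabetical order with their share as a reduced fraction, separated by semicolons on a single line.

Only one parent, Kavita, survives, so Kavita takes the entire estate. The siblings take nothing because a surviving parent has priority.

Kavita 1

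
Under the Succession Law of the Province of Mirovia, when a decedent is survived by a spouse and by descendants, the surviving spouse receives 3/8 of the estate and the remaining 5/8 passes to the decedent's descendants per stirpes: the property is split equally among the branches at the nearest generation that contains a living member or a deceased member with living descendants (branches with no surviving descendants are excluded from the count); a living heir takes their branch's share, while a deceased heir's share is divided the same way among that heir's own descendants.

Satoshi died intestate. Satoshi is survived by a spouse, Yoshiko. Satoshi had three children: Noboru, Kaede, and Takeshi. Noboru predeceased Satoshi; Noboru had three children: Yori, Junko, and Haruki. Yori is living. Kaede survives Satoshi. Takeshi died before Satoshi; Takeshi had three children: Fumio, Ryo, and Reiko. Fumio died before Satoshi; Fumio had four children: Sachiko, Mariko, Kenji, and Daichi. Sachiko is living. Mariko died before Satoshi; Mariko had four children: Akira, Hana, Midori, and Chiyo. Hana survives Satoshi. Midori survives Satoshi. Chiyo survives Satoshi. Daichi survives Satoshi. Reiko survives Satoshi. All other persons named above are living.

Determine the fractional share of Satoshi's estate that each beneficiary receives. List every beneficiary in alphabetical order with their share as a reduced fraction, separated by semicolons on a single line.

Akira 5/1152; Chiyo 5/1152; Daichi 5/288; Hana 5/1152; Haruki 5/72; Junko 5/72; Kaede 5/24; Kenji 5/288; Midori 5/1152; Reiko 5/72; Ryo 5/72; Sachiko 5/288; Yori 5/72; Yoshiko 3/8

Yoshiko, as surviving spouse, takes 3/8.
The remaining 5/8 passes to Satoshi's descendants per stirpes.
The 5/8 is divided into 3 equal shares of 5/24 among Noboru, Kaede, Takeshi.
Noboru predeceased; the 5/24 allotted to Noboru's branch passes to Noboru's issue by representation.
The 5/24 is divided into 3 equal shares of 5/72 among Yori, Junko, Haruki.
Yori is living and takes 5/72.
Junko is living and takes 5/72.
Haruki is living and takes 5/72.
Kaede is living and takes 5/24.
Takeshi predeceased; the 5/24 allotted to Takeshi's branch passes to Takeshi's issue by representation.
The 5/24 is divided into 3 equal shares of 5/72 among Fumio, Ryo, Reiko.
Fumio predeceased; the 5/72 allotted to Fumio's branch passes to Fumio's issue by representation.
The 5/72 is divided into 4 equal shares of 5/288 among Sachiko, Mariko, Kenji, Daichi.
Sachiko is living and takes 5/288.
Mariko predeceased; the 5/288 allotted to Mariko's branch passes to Mariko's issue by representation.
The 5/288 is divided into 4 equal shares of 5/1152 among Akira, Hana, Midori, Chiyo.
Akira is living and takes 5/1152.
Hana is living and takes 5/1152.
Midori is living and takes 5/1152.
Chiyo is living and takes 5/1152.
Kenji is living and takes 5/288.
Daichi is living and takes 5/288.
Ryo is living and takes 5/72.
Reiko is living and takes 5/72.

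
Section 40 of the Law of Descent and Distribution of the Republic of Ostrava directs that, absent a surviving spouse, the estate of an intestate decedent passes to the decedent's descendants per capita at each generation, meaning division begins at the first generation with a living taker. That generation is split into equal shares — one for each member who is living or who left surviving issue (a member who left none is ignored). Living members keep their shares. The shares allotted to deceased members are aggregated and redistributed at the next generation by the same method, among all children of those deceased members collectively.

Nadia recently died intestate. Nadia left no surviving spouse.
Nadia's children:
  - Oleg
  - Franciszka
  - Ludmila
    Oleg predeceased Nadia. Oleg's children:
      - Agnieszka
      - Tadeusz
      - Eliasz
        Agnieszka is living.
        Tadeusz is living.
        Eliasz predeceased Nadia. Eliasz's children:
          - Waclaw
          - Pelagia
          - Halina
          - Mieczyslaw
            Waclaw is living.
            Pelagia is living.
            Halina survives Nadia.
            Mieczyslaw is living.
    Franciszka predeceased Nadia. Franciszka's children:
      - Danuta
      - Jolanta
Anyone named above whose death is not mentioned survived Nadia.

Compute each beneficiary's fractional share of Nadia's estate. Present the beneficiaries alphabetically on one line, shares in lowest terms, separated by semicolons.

Agnieszka 2/15; Danuta 2/15; Halina 1/30; Jolanta 2/15; Ludmila 1/3; Mieczyslaw 1/30; Pelagia 1/30; Tadeusz 2/15; Waclaw 1/30

There is no surviving spouse, so the entire estate passes to Nadia's descendants per capita at each generation.
At generation 1 (Oleg, Franciszka, Ludmila) there are 3 shares of (1)/3 = 1/3 each.
Living: Ludmila — each takes 1/3.
Deceased: Oleg and Franciszka. Their combined 2/3 is pooled and carried to generation 2.
At generation 2 (Agnieszka, Tadeusz, Eliasz, Danuta, Jolanta) there are 5 shares of (2/3)/5 = 2/15 each.
Living: Agnieszka, Tadeusz, Danuta, and Jolanta — each takes 2/15.
Deceased: Eliasz. That 2/15 share is carried to generation 3.
At generation 3 (Waclaw, Pelagia, Halina, Mieczyslaw) there are 4 shares of (2/15)/4 = 1/30 each.
Living: Waclaw, Pelagia, Halina, and Mieczyslaw — each takes 1/30.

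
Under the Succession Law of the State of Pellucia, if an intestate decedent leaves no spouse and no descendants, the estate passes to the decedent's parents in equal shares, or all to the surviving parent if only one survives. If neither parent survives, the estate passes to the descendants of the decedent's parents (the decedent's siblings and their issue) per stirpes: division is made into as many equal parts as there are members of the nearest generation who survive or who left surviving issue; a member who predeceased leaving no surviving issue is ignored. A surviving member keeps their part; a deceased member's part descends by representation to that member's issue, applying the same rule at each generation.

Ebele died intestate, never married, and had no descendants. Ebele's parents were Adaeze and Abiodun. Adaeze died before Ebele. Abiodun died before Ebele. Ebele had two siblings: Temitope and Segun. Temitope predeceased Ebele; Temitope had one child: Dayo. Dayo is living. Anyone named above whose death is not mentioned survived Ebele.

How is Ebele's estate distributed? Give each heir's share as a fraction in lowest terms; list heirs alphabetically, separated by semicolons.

Dayo 1/2; Segun 1/2

Neither parent survives and there are no descendants, so the estate passes to Ebele's siblings and their issue per stirpes.
The estate is divided into 2 equal shares of 1/2 among Temitope, Segun.
Temitope predeceased; the 1/2 allotted to Temitope's branch passes to Temitope's issue by representation.
Dayo is the sole taker at this level and receives the full 1/2.
Segun is living and takes 1/2.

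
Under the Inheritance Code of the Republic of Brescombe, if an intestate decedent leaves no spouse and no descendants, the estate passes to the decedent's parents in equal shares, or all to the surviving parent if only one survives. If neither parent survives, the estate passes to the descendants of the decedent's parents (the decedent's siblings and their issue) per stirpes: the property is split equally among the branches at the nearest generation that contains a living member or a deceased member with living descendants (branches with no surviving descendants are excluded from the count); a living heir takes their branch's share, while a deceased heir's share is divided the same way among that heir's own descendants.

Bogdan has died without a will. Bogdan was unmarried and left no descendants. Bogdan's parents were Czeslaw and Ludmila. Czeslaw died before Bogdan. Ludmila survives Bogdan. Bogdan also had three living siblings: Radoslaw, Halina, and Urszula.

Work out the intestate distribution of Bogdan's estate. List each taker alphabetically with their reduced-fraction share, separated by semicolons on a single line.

Ludmila 1

Only one parent, Ludmila, survives, so Ludmila takes the entire estate. The siblings take nothing because a surviving parent has priority.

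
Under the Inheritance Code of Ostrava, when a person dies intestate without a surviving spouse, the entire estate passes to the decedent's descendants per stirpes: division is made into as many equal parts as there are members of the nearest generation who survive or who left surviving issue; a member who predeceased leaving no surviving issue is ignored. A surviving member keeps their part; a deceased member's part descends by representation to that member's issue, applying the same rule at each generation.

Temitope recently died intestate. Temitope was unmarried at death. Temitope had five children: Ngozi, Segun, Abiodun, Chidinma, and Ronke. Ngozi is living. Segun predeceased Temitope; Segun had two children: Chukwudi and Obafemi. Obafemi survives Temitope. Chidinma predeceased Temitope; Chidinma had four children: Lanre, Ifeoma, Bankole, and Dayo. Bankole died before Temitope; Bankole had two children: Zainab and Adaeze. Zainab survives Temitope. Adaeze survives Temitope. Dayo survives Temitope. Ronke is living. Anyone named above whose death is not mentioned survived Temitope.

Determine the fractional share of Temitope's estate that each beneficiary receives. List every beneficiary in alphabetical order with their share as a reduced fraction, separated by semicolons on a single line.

Abiodun 1/5; Adaeze 1/40; Chukwudi 1/10; Dayo 1/20; Ifeoma 1/20; Lanre 1/20; Ngozi 1/5; Obafemi 1/10; Ronke 1/5; Zainab 1/40

There is no surviving spouse, so the entire estate passes to Temitope's descendants per stirpes.
The estate is divided into 5 equal shares of 1/5 among Ngozi, Segun, Abiodun, Chidinma, Ronke.
Ngozi is living and takes 1/5.
Segun predeceased; the 1/5 allotted to Segun's branch passes to Segun's issue by representation.
The 1/5 is divided into 2 equal shares of 1/10 among Chukwudi, Obafemi.
Chukwudi is living and takes 1/10.
Obafemi is living and takes 1/10.
Abiodun is living and takes 1/5.
Chidinma predeceased; the 1/5 allotted to Chidinma's branch passes to Chidinma's issue by representation.
The 1/5 is divided into 4 equal shares of 1/20 among Lanre, Ifeoma, Bankole, Dayo.
Lanre is living and takes 1/20.
Ifeoma is living and takes 1/20.
Bankole predeceased; the 1/20 allotted to Bankole's branch passes to Bankole's issue by representation.
The 1/20 is divided into 2 equal shares of 1/40 among Zainab, Adaeze.
Zainab is living and takes 1/40.
Adaeze is living and takes 1/40.
Dayo is living and takes 1/20.
Ronke is living and takes 1/5.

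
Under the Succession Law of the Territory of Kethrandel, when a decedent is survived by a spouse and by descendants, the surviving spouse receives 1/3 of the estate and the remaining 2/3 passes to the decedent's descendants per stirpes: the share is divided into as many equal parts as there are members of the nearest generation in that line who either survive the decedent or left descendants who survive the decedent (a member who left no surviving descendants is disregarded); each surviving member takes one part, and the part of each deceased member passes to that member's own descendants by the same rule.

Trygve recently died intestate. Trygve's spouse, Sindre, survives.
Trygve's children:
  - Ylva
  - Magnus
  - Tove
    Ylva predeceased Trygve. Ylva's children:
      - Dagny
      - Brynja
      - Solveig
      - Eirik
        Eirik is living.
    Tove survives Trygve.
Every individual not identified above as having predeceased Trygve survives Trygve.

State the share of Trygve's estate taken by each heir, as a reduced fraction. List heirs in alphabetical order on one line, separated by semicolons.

Brynja 1/18; Dagny 1/18; Eirik 1/18; Magnus 2/9; Sindre 1/3; Solveig 1/18; Tove 2/9

Sindre, as surviving spouse, takes 1/3.
The remaining 2/3 passes to Trygve's descendants per stirpes.
The 2/3 is divided into 3 equal shares of 2/9 among Ylva, Magnus, Tove.
Ylva predeceased; the 2/9 allotted to Ylva's branch passes to Ylva's issue by representation.
The 2/9 is divided into 4 equal shares of 1/18 among Dagny, Brynja, Solveig, Eirik.
Dagny is living and takes 1/18.
Brynja is living and takes 1/18.
Solveig is living and takes 1/18.
Eirik is living and takes 1/18.
Magnus is living and takes 2/9.
Tove is living and takes 2/9.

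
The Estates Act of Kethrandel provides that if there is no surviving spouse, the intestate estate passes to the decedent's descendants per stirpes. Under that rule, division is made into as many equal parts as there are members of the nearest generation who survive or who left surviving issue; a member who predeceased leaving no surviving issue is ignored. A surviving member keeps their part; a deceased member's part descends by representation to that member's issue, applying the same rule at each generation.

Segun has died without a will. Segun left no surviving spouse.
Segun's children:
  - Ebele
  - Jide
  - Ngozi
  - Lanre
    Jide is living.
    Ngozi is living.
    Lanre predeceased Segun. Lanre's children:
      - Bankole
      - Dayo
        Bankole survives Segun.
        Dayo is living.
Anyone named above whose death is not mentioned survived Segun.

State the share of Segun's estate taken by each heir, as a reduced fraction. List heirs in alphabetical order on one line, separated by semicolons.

Bankole 1/8; Dayo 1/8; Ebele 1/4; Jide 1/4; Ngozi 1/4

There is no surviving spouse, so the entire estate passes to Segun's descendants per stirpes.
The estate is divided into 4 equal shares of 1/4 among Ebele, Jide, Ngozi, Lanre.
Ebele is living and takes 1/4.
Jide is living and takes 1/4.
Ngozi is living and takes 1/4.
Lanre predeceased; the 1/4 allotted to Lanre's branch passes to Lanre's issue by representation.
The 1/4 is divided into 2 equal shares of 1/8 among Bankole, Dayo.
Bankole is living and takes 1/8.
Dayo is living and takes 1/8.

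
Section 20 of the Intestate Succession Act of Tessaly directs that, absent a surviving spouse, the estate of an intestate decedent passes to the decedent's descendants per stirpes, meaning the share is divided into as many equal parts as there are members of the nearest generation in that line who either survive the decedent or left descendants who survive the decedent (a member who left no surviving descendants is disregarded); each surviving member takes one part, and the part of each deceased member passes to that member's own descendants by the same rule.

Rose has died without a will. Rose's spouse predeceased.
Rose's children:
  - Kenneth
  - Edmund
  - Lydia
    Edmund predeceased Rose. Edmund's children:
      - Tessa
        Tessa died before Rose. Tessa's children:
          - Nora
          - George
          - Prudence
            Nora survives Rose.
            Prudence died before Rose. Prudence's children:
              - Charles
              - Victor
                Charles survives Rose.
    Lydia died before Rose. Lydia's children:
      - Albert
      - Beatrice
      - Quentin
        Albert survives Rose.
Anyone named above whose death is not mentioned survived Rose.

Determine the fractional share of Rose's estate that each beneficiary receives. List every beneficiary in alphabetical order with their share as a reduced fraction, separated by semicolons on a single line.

Albert 1/9; Beatrice 1/9; Charles 1/18; George 1/9; Kenneth 1/3; Nora 1/9; Quentin 1/9; Victor 1/18

There is no surviving spouse, so the entire estate passes to Rose's descendants per stirpes.
The estate is divided into 3 equal shares of 1/3 among Kenneth, Edmund, Lydia.
Kenneth is living and takes 1/3.
Edmund predeceased; the 1/3 allotted to Edmund's branch passes to Edmund's issue by representation.
Tessa's line is the sole branch at this level, so the full 1/3 passes to Tessa's issue by representation.
The 1/3 is divided into 3 equal shares of 1/9 among Nora, George, Prudence.
Nora is living and takes 1/9.
George is living and takes 1/9.
Prudence predeceased; the 1/9 allotted to Prudence's branch passes to Prudence's issue by representation.
The 1/9 is divided into 2 equal shares of 1/18 among Charles, Victor.
Charles is living and takes 1/18.
Victor is living and takes 1/18.
Lydia predeceased; the 1/3 allotted to Lydia's branch passes to Lydia's issue by representation.
The 1/3 is divided into 3 equal shares of 1/9 among Albert, Beatrice, Quentin.
Albert is living and takes 1/9.
Beatrice is living and takes 1/9.
Quentin is living and takes 1/9.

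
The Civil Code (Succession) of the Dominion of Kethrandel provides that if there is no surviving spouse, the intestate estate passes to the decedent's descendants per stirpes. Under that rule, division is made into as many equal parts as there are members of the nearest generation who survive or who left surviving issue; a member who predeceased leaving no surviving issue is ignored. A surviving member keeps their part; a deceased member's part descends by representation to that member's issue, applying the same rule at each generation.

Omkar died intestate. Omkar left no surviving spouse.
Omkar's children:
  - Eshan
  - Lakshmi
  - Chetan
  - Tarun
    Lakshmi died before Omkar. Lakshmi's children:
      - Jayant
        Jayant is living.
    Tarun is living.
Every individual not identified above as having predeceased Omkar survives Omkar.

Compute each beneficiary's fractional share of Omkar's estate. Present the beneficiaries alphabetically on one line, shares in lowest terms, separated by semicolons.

Chetan 1/4; Eshan 1/4; Jayant 1/4; Tarun 1/4

There is no surviving spouse, so the entire estate passes to Omkar's descendants per stirpes.
The estate is divided into 4 equal shares of 1/4 among Eshan, Lakshmi, Chetan, Tarun.
Eshan is living and takes 1/4.
Lakshmi predeceased; the 1/4 allotted to Lakshmi's branch passes to Lakshmi's issue by representation.
Jayant is the sole taker at this level and receives the full 1/4.
Chetan is living and takes 1/4.
Tarun is living and takes 1/4.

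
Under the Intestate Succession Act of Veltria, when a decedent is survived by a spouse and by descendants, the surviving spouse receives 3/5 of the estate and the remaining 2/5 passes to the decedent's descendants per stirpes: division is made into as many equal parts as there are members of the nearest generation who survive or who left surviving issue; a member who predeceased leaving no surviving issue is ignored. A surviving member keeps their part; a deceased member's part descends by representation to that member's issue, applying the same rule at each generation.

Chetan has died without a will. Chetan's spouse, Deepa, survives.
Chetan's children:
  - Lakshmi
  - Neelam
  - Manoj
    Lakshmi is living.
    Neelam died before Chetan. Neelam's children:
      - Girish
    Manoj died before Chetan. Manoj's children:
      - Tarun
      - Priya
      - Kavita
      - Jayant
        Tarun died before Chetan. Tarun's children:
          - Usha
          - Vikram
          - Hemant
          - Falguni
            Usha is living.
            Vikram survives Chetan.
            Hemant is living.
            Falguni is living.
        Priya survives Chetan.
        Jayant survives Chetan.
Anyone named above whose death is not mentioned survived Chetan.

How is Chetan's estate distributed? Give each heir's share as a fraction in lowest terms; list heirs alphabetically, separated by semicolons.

Deepa, as surviving spouse, takes 3/5.
The remaining 2/5 passes to Chetan's descendants per stirpes.
The 2/5 is divided into 3 equal shares of 2/15 among Lakshmi, Neelam, Manoj.
Lakshmi is living and takes 2/15.
Neelam predeceased; the 2/15 allotted to Neelam's branch passes to Neelam's issue by representation.
Girish is the sole taker at this level and receives the full 2/15.
Manoj predeceased; the 2/15 allotted to Manoj's branch passes to Manoj's issue by representation.
The 2/15 is divided into 4 equal shares of 1/30 among Tarun, Priya, Kavita, Jayant.
Tarun predeceased; the 1/30 allotted to Tarun's branch passes to Tarun's issue by representation.
The 1/30 is divided into 4 equal shares of 1/120 among Usha, Vikram, Hemant, Falguni.
Usha is living and takes 1/120.
Vikram is living and takes 1/120.
Hemant is living and takes 1/120.
Falguni is living and takes 1/120.
Priya is living and takes 1/30.
Kavita is living and takes 1/30.
Jayant is living and takes 1/30.

Deepa 3/5; Falguni 1/120; Girish 2/15; Hemant 1/120; Jayant 1/30; Kavita 1/30; Lakshmi 2/15; Priya 1/30; Usha 1/120; Vikram 1/120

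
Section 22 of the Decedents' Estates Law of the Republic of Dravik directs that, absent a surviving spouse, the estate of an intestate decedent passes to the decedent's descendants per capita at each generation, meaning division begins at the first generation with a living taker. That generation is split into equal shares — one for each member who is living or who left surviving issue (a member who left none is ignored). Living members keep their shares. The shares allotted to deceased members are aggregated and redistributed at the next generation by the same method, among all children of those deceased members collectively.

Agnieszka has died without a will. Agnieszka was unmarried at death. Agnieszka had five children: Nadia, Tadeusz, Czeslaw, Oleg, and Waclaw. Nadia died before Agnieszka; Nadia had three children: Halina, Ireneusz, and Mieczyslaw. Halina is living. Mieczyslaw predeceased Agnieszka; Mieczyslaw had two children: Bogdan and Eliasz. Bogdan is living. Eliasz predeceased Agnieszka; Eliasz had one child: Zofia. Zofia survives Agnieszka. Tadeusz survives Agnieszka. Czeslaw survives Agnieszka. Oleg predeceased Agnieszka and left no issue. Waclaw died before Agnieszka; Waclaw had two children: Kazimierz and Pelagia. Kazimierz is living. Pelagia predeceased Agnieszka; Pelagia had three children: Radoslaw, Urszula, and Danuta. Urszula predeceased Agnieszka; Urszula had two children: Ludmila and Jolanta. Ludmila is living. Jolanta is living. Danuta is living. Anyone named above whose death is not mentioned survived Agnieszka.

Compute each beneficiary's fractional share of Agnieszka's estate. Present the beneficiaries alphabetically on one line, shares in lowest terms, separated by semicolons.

There is no surviving spouse, so the entire estate passes to Agnieszka's descendants per capita at each generation.
At generation 1 (Nadia, Tadeusz, Czeslaw, Waclaw) there are 4 shares of (1)/4 = 1/4 each.
Living: Tadeusz and Czeslaw — each takes 1/4.
Deceased: Nadia and Waclaw. Their combined 1/2 is pooled and carried to generation 2.
At generation 2 (Halina, Ireneusz, Mieczyslaw, Kazimierz, Pelagia) there are 5 shares of (1/2)/5 = 1/10 each.
Living: Halina, Ireneusz, and Kazimierz — each takes 1/10.
Deceased: Mieczyslaw and Pelagia. Their combined 1/5 is pooled and carried to generation 3.
At generation 3 (Bogdan, Eliasz, Radoslaw, Urszula, Danuta) there are 5 shares of (1/5)/5 = 1/25 each.
Living: Bogdan, Radoslaw, and Danuta — each takes 1/25.
Deceased: Eliasz and Urszula. Their combined 2/25 is pooled and carried to generation 4.
At generation 4 (Zofia, Ludmila, Jolanta) there are 3 shares of (2/25)/3 = 2/75 each.
Living: Zofia, Ludmila, and Jolanta — each takes 2/75.

Bogdan 1/25; Czeslaw 1/4; Danuta 1/25; Halina 1/10; Ireneusz 1/10; Jolanta 2/75; Kazimierz 1/10; Ludmila 2/75; Radoslaw 1/25; Tadeusz 1/4; Zofia 2/75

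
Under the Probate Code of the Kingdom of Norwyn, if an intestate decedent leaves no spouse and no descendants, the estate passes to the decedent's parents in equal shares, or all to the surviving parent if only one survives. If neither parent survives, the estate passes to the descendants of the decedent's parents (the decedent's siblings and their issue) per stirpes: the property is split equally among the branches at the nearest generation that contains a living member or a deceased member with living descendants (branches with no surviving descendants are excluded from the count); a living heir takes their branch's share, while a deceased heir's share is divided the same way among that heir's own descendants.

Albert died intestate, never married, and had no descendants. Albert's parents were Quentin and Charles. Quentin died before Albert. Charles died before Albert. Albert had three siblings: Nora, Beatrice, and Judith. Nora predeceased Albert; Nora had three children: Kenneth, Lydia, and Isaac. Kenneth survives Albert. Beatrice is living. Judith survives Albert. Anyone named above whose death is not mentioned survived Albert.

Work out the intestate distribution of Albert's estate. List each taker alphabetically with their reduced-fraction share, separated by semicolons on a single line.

Neither parent survives and there are no descendants, so the estate passes to Albert's siblings and their issue per stirpes.
The estate is divided into 3 equal shares of 1/3 among Nora, Beatrice, Judith.
Nora predeceased; the 1/3 allotted to Nora's branch passes to Nora's issue by representation.
The 1/3 is divided into 3 equal shares of 1/9 among Kenneth, Lydia, Isaac.
Kenneth is living and takes 1/9.
Lydia is living and takes 1/9.
Isaac is living and takes 1/9.
Beatrice is living and takes 1/3.
Judith is living and takes 1/3.

Beatrice 1/3; Isaac 1/9; Judith 1/3; Kenneth 1/9; Lydia 1/9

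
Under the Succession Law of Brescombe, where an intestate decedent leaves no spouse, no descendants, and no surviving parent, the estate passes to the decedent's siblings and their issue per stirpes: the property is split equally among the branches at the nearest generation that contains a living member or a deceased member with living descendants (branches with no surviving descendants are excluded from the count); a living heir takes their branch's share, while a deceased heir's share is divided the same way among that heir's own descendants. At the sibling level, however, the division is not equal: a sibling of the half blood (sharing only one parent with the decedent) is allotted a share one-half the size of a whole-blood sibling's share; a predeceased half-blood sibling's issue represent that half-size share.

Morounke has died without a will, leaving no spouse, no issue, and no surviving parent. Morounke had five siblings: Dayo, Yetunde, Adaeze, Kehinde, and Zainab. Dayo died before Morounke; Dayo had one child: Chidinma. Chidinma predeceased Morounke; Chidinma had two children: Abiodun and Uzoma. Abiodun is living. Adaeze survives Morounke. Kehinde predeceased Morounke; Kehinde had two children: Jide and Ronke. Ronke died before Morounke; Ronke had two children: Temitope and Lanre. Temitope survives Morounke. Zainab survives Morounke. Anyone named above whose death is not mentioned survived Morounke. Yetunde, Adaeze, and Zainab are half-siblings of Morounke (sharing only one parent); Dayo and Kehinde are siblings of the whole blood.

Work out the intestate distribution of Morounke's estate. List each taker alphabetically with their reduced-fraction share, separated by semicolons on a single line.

No spouse, descendants, or parent survives, so the estate passes to Morounke's siblings per stirpes.
Half-blood siblings count for one-half the weight of whole-blood siblings at the initial division.
Dividing 1 in proportion to weights (total weight 7/2): Dayo (weight 1) → 2/7; Yetunde (weight 1/2) → 1/7; Adaeze (weight 1/2) → 1/7; Kehinde (weight 1) → 2/7; Zainab (weight 1/2) → 1/7.
Dayo predeceased; the 2/7 allotted to Dayo's branch passes to Dayo's issue by representation.
Chidinma's line is the sole branch at this level, so the full 2/7 passes to Chidinma's issue by representation.
The 2/7 is divided into 2 equal shares of 1/7 among Abiodun, Uzoma.
Abiodun is living and takes 1/7.
Uzoma is living and takes 1/7.
Yetunde is living and takes 1/7.
Adaeze is living and takes 1/7.
Kehinde predeceased; the 2/7 allotted to Kehinde's branch passes to Kehinde's issue by representation.
The 2/7 is divided into 2 equal shares of 1/7 among Jide, Ronke.
Jide is living and takes 1/7.
Ronke predeceased; the 1/7 allotted to Ronke's branch passes to Ronke's issue by representation.
The 1/7 is divided into 2 equal shares of 1/14 among Temitope, Lanre.
Temitope is living and takes 1/14.
Lanre is living and takes 1/14.
Zainab is living and takes 1/7.

Abiodun 1/7; Adaeze 1/7; Jide 1/7; Lanre 1/14; Temitope 1/14; Uzoma 1/7; Yetunde 1/7; Zainab 1/7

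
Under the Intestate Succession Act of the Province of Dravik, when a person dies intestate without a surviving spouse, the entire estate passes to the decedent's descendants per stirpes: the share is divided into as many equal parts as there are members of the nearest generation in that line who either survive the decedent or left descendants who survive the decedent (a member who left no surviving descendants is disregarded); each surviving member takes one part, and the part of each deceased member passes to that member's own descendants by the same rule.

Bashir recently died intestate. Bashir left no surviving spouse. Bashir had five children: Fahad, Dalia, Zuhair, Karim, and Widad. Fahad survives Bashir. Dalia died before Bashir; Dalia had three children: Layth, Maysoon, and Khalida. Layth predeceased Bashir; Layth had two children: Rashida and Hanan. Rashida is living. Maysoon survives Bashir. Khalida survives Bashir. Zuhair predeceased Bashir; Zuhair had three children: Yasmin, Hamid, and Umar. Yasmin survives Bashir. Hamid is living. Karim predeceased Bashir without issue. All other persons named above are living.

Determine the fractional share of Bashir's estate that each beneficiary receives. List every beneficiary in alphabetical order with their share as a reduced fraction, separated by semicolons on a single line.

There is no surviving spouse, so the entire estate passes to Bashir's descendants per stirpes.
Karim left no surviving issue, so that branch lapses and is disregarded.
The estate is divided into 4 equal shares of 1/4 among Fahad, Dalia, Zuhair, Widad.
Fahad is living and takes 1/4.
Dalia predeceased; the 1/4 allotted to Dalia's branch passes to Dalia's issue by representation.
The 1/4 is divided into 3 equal shares of 1/12 among Layth, Maysoon, Khalida.
Layth predeceased; the 1/12 allotted to Layth's branch passes to Layth's issue by representation.
The 1/12 is divided into 2 equal shares of 1/24 among Rashida, Hanan.
Rashida is living and takes 1/24.
Hanan is living and takes 1/24.
Maysoon is living and takes 1/12.
Khalida is living and takes 1/12.
Zuhair predeceased; the 1/4 allotted to Zuhair's branch passes to Zuhair's issue by representation.
The 1/4 is divided into 3 equal shares of 1/12 among Yasmin, Hamid, Umar.
Yasmin is living and takes 1/12.
Hamid is living and takes 1/12.
Umar is living and takes 1/12.
Widad is living and takes 1/4.

Fahad 1/4; Hamid 1/12; Hanan 1/24; Khalida 1/12; Maysoon 1/12; Rashida 1/24; Umar 1/12; Widad 1/4; Yasmin 1/12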